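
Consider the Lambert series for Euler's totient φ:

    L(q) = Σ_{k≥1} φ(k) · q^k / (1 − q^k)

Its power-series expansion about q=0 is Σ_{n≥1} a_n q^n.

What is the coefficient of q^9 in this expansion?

q^9  k|9↦φ(k): 1:1 3:2 9:6  a_9=9

a_9 = 9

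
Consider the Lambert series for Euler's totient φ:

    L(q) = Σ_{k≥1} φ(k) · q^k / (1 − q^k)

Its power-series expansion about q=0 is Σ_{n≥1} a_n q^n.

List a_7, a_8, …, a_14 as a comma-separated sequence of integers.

n=7: 1·7 7·1  φ→[1+6]=7
q^8  k|8↦φ(k): 1:1 2:1 4:2 8:4  a_8=8
d|9:{9,3,1}  Σφ=6+2+1=9
q^10  k|10↦φ(k): 10:4 5:4 2:1 1:1  a_10=10
[q^11] φ(1)=1,φ(11)=10 ⇒ 11
n=12: 12·1 6·2 4·3 3·4 2·6 1·12  φ→[4+2+2+2+1+1]=12
[q^13] φ(13)=12,φ(1)=1 ⇒ 13
n=14: 1·14 2·7 7·2 14·1  φ→[1+1+6+6]=14

7, 8, 9, 10, 11, 12, 13, 14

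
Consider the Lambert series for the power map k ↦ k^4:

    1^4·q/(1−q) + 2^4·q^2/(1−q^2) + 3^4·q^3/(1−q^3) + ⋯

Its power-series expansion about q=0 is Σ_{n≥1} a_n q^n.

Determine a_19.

a_19 = 130322

d|19:{19,1}  Σf=130321+1=130322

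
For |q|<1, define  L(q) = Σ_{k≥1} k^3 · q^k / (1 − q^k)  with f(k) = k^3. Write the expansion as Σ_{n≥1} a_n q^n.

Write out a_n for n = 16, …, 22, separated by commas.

q^16  k|16↦f(k): 1:1 2:8 4:64 8:512 16:4096  a_16=4681
d|17:{1,17}  Σf=1+4913=4914
d|18:{18,9,6,3,2,1}  Σf=5832+729+216+27+8+1=6813
q^19  k|19↦f(k): 1:1 19:6859  a_19=6860
[q^20] f(20)=8000,f(10)=1000,f(5)=125,f(4)=64,f(2)=8,f(1)=1 ⇒ 9198
[q^21] f(21)=9261,f(7)=343,f(3)=27,f(1)=1 ⇒ 9632
d|22:{1,2,11,22}  Σf=1+8+1331+10648=11988

4681, 4914, 6813, 6860, 9198, 9632, 11988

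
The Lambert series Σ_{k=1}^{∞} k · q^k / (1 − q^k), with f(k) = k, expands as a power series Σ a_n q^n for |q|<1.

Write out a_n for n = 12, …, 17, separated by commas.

q^12  k|12↦f(k): 12:12 6:6 4:4 3:3 2:2 1:1  a_12=28
d|13:{13,1}  Σf=13+1=14
q^14  k|14↦f(k): 1:1 2:2 7:7 14:14  a_14=24
[q^15] f(1)=1,f(3)=3,f(5)=5,f(15)=15 ⇒ 24
[q^16] f(16)=16,f(8)=8,f(4)=4,f(2)=2,f(1)=1 ⇒ 31
[q^17] f(1)=1,f(17)=17 ⇒ 18

28, 14, 24, 24, 31, 18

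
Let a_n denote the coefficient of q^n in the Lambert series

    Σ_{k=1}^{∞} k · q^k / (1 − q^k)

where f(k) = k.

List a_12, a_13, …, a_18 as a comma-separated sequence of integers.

28, 14, 24, 24, 31, 18, 39

q^12  k|12↦f(k): 1:1 2:2 3:3 4:4 6:6 12:12  a_12=28
q^13  k|13↦f(k): 1:1 13:13  a_13=14
q^14  k|14↦f(k): 1:1 2:2 7:7 14:14  a_14=24
[q^15] f(1)=1,f(3)=3,f(5)=5,f(15)=15 ⇒ 24
q^16  k|16↦f(k): 16:16 8:8 4:4 2:2 1:1  a_16=31
d|17:{1,17}  Σf=1+17=18
q^18  k|18↦f(k): 1:1 2:2 3:3 6:6 9:9 18:18  a_18=39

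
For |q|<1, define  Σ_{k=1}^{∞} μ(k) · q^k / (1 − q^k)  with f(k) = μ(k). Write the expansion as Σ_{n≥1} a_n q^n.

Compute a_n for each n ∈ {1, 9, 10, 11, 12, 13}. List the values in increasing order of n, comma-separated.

1, 0, 0, 0, 0, 0

q^1  k|1↦μ(k): 1:1  a_1=1
[q^9] μ(9)=0,μ(3)=-1,μ(1)=1 ⇒ 0
[q^10] μ(10)=1,μ(5)=-1,μ(2)=-1,μ(1)=1 ⇒ 0
d|11:{11,1}  Σμ=(-1)+1=0
d|12:{12,6,4,3,2,1}  Σμ=0+1+0+(-1)+(-1)+1=0
q^13  k|13↦μ(k): 13:-1 1:1  a_13=0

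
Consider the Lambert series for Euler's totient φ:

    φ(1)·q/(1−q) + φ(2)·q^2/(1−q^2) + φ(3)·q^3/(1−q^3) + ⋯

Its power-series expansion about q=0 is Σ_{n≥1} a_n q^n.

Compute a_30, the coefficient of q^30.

[q^30] φ(30)=8,φ(15)=8,φ(10)=4,φ(6)=2,φ(5)=4,φ(3)=2,φ(2)=1,φ(1)=1 ⇒ 30

a_30 = 30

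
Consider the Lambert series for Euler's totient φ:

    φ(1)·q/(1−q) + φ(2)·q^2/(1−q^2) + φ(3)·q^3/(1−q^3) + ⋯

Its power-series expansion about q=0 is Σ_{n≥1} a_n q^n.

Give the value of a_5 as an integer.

[q^5] φ(1)=1,φ(5)=4 ⇒ 5

a_5 = 5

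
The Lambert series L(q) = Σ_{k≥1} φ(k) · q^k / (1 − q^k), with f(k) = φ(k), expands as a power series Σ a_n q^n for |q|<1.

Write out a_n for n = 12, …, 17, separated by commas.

d|12:{1,2,3,4,6,12}  Σφ=1+1+2+2+2+4=12
q^13  k|13↦φ(k): 13:12 1:1  a_13=13
q^14  k|14↦φ(k): 14:6 7:6 2:1 1:1  a_14=14
d|15:{1,3,5,15}  Σφ=1+2+4+8=15
n=16: 16·1 8·2 4·4 2·8 1·16  φ→[8+4+2+1+1]=16
q^17  k|17↦φ(k): 17:16 1:1  a_17=17

12, 13, 14, 15, 16, 17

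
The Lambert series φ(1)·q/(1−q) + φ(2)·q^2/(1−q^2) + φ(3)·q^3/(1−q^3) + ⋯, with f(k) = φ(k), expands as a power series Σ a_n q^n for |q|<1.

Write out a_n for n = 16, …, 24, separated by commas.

q^16  k|16↦φ(k): 16:8 8:4 4:2 2:1 1:1  a_16=16
n=17: 17·1 1·17  φ→[16+1]=17
q^18  k|18↦φ(k): 18:6 9:6 6:2 3:2 2:1 1:1  a_18=18
n=19: 1·19 19·1  φ→[1+18]=19
n=20: 1·20 2·10 4·5 5·4 10·2 20·1  φ→[1+1+2+4+4+8]=20
[q^21] φ(21)=12,φ(7)=6,φ(3)=2,φ(1)=1 ⇒ 21
q^22  k|22↦φ(k): 1:1 2:1 11:10 22:10  a_22=22
n=23: 1·23 23·1  φ→[1+22]=23
d|24:{1,2,3,4,6,8,12,24}  Σφ=1+1+2+2+2+4+4+8=24

16, 17, 18, 19, 20, 21, 22, 23, 24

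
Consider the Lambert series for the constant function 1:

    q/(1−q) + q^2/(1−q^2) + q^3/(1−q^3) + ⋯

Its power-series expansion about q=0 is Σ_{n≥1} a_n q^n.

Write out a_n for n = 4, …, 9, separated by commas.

d|4:{4,2,1}  Σf=1+1+1=3
n=5: 5·1 1·5  f→[1+1]=2
[q^6] f(1)=1,f(2)=1,f(3)=1,f(6)=1 ⇒ 4
q^7  k|7↦f(k): 1:1 7:1  a_7=2
[q^8] f(8)=1,f(4)=1,f(2)=1,f(1)=1 ⇒ 4
d|9:{9,3,1}  Σf=1+1+1=3

3, 2, 4, 2, 4, 3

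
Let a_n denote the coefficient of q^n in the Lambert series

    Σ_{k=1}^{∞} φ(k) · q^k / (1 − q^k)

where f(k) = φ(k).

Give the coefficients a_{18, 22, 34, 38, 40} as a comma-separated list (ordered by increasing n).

q^18  k|18↦φ(k): 1:1 2:1 3:2 6:2 9:6 18:6  a_18=18
n=22: 1·22 2·11 11·2 22·1  φ→[1+1+10+10]=22
d|34:{1,2,17,34}  Σφ=1+1+16+16=34
[q^38] φ(1)=1,φ(2)=1,φ(19)=18,φ(38)=18 ⇒ 38
n=40: 40·1 20·2 10·4 8·5 5·8 4·10 2·20 1·40  φ→[16+8+4+4+4+2+1+1]=40

18, 22, 34, 38, 40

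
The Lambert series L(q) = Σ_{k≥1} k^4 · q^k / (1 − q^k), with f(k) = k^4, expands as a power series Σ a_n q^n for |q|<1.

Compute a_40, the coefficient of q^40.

a_40 = 2734994

d|40:{40,20,10,8,5,4,2,1}  Σf=2560000+160000+10000+4096+625+256+16+1=2734994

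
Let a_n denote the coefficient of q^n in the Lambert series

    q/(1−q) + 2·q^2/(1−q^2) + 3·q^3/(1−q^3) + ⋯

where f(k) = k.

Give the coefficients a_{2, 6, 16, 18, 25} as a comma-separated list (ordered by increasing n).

3, 12, 31, 39, 31

d|2:{1,2}  Σf=1+2=3
q^6  k|6↦f(k): 1:1 2:2 3:3 6:6  a_6=12
d|16:{1,2,4,8,16}  Σf=1+2+4+8+16=31
q^18  k|18↦f(k): 18:18 9:9 6:6 3:3 2:2 1:1  a_18=39
[q^25] f(25)=25,f(5)=5,f(1)=1 ⇒ 31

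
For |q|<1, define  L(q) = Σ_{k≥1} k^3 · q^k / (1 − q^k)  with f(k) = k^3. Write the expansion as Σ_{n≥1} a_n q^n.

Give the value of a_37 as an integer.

n=37: 37·1 1·37  f→[50653+1]=50654

a_37 = 50654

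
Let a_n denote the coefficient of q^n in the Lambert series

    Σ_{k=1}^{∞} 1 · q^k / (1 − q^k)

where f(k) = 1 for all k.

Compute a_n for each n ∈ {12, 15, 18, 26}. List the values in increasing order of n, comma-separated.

d|12:{1,2,3,4,6,12}  Σf=1+1+1+1+1+1=6
q^15  k|15↦f(k): 1:1 3:1 5:1 15:1  a_15=4
[q^18] f(18)=1,f(9)=1,f(6)=1,f(3)=1,f(2)=1,f(1)=1 ⇒ 6
q^26  k|26↦f(k): 26:1 13:1 2:1 1:1  a_26=4

6, 4, 6, 4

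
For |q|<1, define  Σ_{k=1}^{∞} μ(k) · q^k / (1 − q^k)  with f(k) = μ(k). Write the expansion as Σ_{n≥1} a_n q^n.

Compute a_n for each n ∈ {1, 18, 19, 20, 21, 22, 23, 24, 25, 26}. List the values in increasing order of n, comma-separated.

n=1: 1·1  μ→[1]=1
n=18: 18·1 9·2 6·3 3·6 2·9 1·18  μ→[0+0+1+(-1)+(-1)+1]=0
d|19:{19,1}  Σμ=(-1)+1=0
d|20:{1,2,4,5,10,20}  Σμ=1+(-1)+0+(-1)+1+0=0
[q^21] μ(21)=1,μ(7)=-1,μ(3)=-1,μ(1)=1 ⇒ 0
[q^22] μ(22)=1,μ(11)=-1,μ(2)=-1,μ(1)=1 ⇒ 0
d|23:{23,1}  Σμ=(-1)+1=0
n=24: 1·24 2·12 3·8 4·6 6·4 8·3 12·2 24·1  μ→[1+(-1)+(-1)+0+1+0+0+0]=0
[q^25] μ(25)=0,μ(5)=-1,μ(1)=1 ⇒ 0
q^26  k|26↦μ(k): 1:1 2:-1 13:-1 26:1  a_26=0

1, 0, 0, 0, 0, 0, 0, 0, 0, 0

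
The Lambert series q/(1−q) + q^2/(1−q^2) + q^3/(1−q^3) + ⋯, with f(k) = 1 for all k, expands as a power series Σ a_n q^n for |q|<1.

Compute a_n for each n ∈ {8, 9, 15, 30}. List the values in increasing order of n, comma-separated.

n=8: 8·1 4·2 2·4 1·8  f→[1+1+1+1]=4
[q^9] f(1)=1,f(3)=1,f(9)=1 ⇒ 3
q^15  k|15↦f(k): 1:1 3:1 5:1 15:1  a_15=4
d|30:{30,15,10,6,5,3,2,1}  Σf=1+1+1+1+1+1+1+1=8

4, 3, 4, 8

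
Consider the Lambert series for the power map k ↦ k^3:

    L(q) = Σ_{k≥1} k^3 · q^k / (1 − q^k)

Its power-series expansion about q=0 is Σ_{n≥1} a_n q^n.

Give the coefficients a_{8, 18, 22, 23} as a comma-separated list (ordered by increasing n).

q^8  k|8↦f(k): 1:1 2:8 4:64 8:512  a_8=585
d|18:{18,9,6,3,2,1}  Σf=5832+729+216+27+8+1=6813
n=22: 22·1 11·2 2·11 1·22  f→[10648+1331+8+1]=11988
d|23:{23,1}  Σf=12167+1=12168

585, 6813, 11988, 12168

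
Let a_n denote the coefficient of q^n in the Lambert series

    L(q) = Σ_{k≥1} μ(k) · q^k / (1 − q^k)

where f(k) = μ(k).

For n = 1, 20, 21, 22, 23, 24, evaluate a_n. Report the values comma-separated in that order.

[q^1] μ(1)=1 ⇒ 1
q^20  k|20↦μ(k): 20:0 10:1 5:-1 4:0 2:-1 1:1  a_20=0
d|21:{1,3,7,21}  Σμ=1+(-1)+(-1)+1=0
q^22  k|22↦μ(k): 1:1 2:-1 11:-1 22:1  a_22=0
[q^23] μ(1)=1,μ(23)=-1 ⇒ 0
n=24: 1·24 2·12 3·8 4·6 6·4 8·3 12·2 24·1  μ→[1+(-1)+(-1)+0+1+0+0+0]=0

1, 0, 0, 0, 0, 0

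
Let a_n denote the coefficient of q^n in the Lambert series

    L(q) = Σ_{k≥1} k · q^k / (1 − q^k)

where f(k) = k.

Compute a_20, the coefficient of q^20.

a_20 = 42

[q^20] f(20)=20,f(10)=10,f(5)=5,f(4)=4,f(2)=2,f(1)=1 ⇒ 42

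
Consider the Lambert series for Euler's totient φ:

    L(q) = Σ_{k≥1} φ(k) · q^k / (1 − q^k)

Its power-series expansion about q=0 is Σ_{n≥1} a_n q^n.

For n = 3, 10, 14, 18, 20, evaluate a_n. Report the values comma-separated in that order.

d|3:{3,1}  Σφ=2+1=3
[q^10] φ(1)=1,φ(2)=1,φ(5)=4,φ(10)=4 ⇒ 10
d|14:{14,7,2,1}  Σφ=6+6+1+1=14
d|18:{18,9,6,3,2,1}  Σφ=6+6+2+2+1+1=18
q^20  k|20↦φ(k): 20:8 10:4 5:4 4:2 2:1 1:1  a_20=20

3, 10, 14, 18, 20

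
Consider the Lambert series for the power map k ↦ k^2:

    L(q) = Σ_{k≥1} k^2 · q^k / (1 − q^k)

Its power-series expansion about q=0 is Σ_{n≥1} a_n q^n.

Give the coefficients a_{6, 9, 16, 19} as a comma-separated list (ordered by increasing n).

[q^6] f(1)=1,f(2)=4,f(3)=9,f(6)=36 ⇒ 50
q^9  k|9↦f(k): 9:81 3:9 1:1  a_9=91
q^16  k|16↦f(k): 16:256 8:64 4:16 2:4 1:1  a_16=341
n=19: 19·1 1·19  f→[361+1]=362

50, 91, 341, 362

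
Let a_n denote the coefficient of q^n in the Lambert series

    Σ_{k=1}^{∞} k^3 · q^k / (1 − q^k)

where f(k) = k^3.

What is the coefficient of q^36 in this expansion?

[q^36] f(1)=1,f(2)=8,f(3)=27,f(4)=64,f(6)=216,f(9)=729,f(12)=1728,f(18)=5832,f(36)=46656 ⇒ 55261

a_36 = 55261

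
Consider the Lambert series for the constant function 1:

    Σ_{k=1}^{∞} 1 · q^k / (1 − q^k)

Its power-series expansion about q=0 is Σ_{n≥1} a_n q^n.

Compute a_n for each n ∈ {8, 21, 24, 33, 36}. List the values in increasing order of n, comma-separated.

q^8  k|8↦f(k): 8:1 4:1 2:1 1:1  a_8=4
[q^21] f(21)=1,f(7)=1,f(3)=1,f(1)=1 ⇒ 4
q^24  k|24↦f(k): 1:1 2:1 3:1 4:1 6:1 8:1 12:1 24:1  a_24=8
[q^33] f(1)=1,f(3)=1,f(11)=1,f(33)=1 ⇒ 4
q^36  k|36↦f(k): 1:1 2:1 3:1 4:1 6:1 9:1 12:1 18:1 36:1  a_36=9

4, 4, 8, 4, 9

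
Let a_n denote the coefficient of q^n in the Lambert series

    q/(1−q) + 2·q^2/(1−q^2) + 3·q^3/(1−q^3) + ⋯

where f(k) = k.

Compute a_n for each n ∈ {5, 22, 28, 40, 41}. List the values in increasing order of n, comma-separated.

6, 36, 56, 90, 42

n=5: 5·1 1·5  f→[5+1]=6
n=22: 22·1 11·2 2·11 1·22  f→[22+11+2+1]=36
q^28  k|28↦f(k): 1:1 2:2 4:4 7:7 14:14 28:28  a_28=56
q^40  k|40↦f(k): 1:1 2:2 4:4 5:5 8:8 10:10 20:20 40:40  a_40=90
d|41:{41,1}  Σf=41+1=42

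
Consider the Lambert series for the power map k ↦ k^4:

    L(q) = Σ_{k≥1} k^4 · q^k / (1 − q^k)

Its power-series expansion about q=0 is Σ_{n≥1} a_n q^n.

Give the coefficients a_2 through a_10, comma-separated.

d|2:{1,2}  Σf=1+16=17
n=3: 3·1 1·3  f→[81+1]=82
q^4  k|4↦f(k): 1:1 2:16 4:256  a_4=273
[q^5] f(5)=625,f(1)=1 ⇒ 626
d|6:{6,3,2,1}  Σf=1296+81+16+1=1394
d|7:{7,1}  Σf=2401+1=2402
[q^8] f(8)=4096,f(4)=256,f(2)=16,f(1)=1 ⇒ 4369
n=9: 9·1 3·3 1·9  f→[6561+81+1]=6643
q^10  k|10↦f(k): 10:10000 5:625 2:16 1:1  a_10=10642

17, 82, 273, 626, 1394, 2402, 4369, 6643, 10642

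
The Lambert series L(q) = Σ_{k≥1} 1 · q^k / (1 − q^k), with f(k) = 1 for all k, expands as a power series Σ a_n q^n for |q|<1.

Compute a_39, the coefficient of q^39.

a_39 = 4

d|39:{39,13,3,1}  Σf=1+1+1+1=4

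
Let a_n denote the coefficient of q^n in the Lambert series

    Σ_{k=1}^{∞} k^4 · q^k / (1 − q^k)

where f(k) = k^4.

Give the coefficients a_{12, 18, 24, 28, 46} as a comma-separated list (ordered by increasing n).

d|12:{12,6,4,3,2,1}  Σf=20736+1296+256+81+16+1=22386
q^18  k|18↦f(k): 1:1 2:16 3:81 6:1296 9:6561 18:104976  a_18=112931
d|24:{24,12,8,6,4,3,2,1}  Σf=331776+20736+4096+1296+256+81+16+1=358258
q^28  k|28↦f(k): 1:1 2:16 4:256 7:2401 14:38416 28:614656  a_28=655746
[q^46] f(1)=1,f(2)=16,f(23)=279841,f(46)=4477456 ⇒ 4757314

22386, 112931, 358258, 655746, 4757314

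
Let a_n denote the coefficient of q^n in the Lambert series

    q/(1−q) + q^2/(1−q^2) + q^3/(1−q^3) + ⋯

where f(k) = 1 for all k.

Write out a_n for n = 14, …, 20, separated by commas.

d|14:{14,7,2,1}  Σf=1+1+1+1=4
n=15: 15·1 5·3 3·5 1·15  f→[1+1+1+1]=4
n=16: 16·1 8·2 4·4 2·8 1·16  f→[1+1+1+1+1]=5
n=17: 17·1 1·17  f→[1+1]=2
[q^18] f(18)=1,f(9)=1,f(6)=1,f(3)=1,f(2)=1,f(1)=1 ⇒ 6
[q^19] f(19)=1,f(1)=1 ⇒ 2
[q^20] f(1)=1,f(2)=1,f(4)=1,f(5)=1,f(10)=1,f(20)=1 ⇒ 6

4, 4, 5, 2, 6, 2, 6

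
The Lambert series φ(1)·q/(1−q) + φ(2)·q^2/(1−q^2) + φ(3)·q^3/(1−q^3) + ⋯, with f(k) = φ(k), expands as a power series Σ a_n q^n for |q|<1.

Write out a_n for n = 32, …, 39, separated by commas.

d|32:{32,16,8,4,2,1}  Σφ=16+8+4+2+1+1=32
d|33:{33,11,3,1}  Σφ=20+10+2+1=33
q^34  k|34↦φ(k): 1:1 2:1 17:16 34:16  a_34=34
[q^35] φ(1)=1,φ(5)=4,φ(7)=6,φ(35)=24 ⇒ 35
[q^36] φ(36)=12,φ(18)=6,φ(12)=4,φ(9)=6,φ(6)=2,φ(4)=2,φ(3)=2,φ(2)=1,φ(1)=1 ⇒ 36
[q^37] φ(1)=1,φ(37)=36 ⇒ 37
n=38: 38·1 19·2 2·19 1·38  φ→[18+18+1+1]=38
n=39: 1·39 3·13 13·3 39·1  φ→[1+2+12+24]=39

32, 33, 34, 35, 36, 37, 38, 39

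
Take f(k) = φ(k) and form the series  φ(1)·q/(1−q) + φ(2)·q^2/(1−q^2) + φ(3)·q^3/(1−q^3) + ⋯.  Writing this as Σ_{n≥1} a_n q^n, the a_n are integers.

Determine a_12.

d|12:{12,6,4,3,2,1}  Σφ=4+2+2+2+1+1=12

a_12 = 12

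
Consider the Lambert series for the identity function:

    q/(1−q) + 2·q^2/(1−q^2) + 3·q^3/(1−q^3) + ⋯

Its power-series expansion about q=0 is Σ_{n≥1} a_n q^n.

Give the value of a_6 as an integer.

q^6  k|6↦f(k): 1:1 2:2 3:3 6:6  a_6=12

a_6 = 12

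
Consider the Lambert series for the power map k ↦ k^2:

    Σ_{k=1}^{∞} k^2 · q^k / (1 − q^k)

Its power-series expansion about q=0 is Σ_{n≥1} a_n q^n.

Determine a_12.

[q^12] f(12)=144,f(6)=36,f(4)=16,f(3)=9,f(2)=4,f(1)=1 ⇒ 210

a_12 = 210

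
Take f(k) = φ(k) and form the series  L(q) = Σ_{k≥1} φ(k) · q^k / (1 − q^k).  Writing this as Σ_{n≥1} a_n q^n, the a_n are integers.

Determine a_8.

q^8  k|8↦φ(k): 8:4 4:2 2:1 1:1  a_8=8

a_8 = 8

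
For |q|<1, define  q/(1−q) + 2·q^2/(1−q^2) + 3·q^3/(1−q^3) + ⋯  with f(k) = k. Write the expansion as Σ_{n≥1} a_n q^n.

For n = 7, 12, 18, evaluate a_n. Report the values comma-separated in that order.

8, 28, 39

q^7  k|7↦f(k): 1:1 7:7  a_7=8
d|12:{1,2,3,4,6,12}  Σf=1+2+3+4+6+12=28
d|18:{18,9,6,3,2,1}  Σf=18+9+6+3+2+1=39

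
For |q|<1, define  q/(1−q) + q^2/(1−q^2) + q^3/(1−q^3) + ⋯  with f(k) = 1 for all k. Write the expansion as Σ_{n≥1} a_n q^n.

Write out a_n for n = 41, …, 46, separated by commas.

2, 8, 2, 6, 6, 4

q^41  k|41↦f(k): 41:1 1:1  a_41=2
n=42: 1·42 2·21 3·14 6·7 7·6 14·3 21·2 42·1  f→[1+1+1+1+1+1+1+1]=8
n=43: 43·1 1·43  f→[1+1]=2
d|44:{44,22,11,4,2,1}  Σf=1+1+1+1+1+1=6
d|45:{45,15,9,5,3,1}  Σf=1+1+1+1+1+1=6
[q^46] f(46)=1,f(23)=1,f(2)=1,f(1)=1 ⇒ 4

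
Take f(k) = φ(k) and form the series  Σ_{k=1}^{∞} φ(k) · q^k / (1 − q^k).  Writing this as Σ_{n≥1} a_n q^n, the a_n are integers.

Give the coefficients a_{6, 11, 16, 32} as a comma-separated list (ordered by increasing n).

q^6  k|6↦φ(k): 6:2 3:2 2:1 1:1  a_6=6
[q^11] φ(11)=10,φ(1)=1 ⇒ 11
[q^16] φ(1)=1,φ(2)=1,φ(4)=2,φ(8)=4,φ(16)=8 ⇒ 16
n=32: 32·1 16·2 8·4 4·8 2·16 1·32  φ→[16+8+4+2+1+1]=32

6, 11, 16, 32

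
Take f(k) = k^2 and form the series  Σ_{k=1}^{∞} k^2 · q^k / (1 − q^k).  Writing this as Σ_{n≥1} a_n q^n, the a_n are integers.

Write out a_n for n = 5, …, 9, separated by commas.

26, 50, 50, 85, 91

d|5:{1,5}  Σf=1+25=26
n=6: 6·1 3·2 2·3 1·6  f→[36+9+4+1]=50
[q^7] f(7)=49,f(1)=1 ⇒ 50
[q^8] f(1)=1,f(2)=4,f(4)=16,f(8)=64 ⇒ 85
q^9  k|9↦f(k): 9:81 3:9 1:1  a_9=91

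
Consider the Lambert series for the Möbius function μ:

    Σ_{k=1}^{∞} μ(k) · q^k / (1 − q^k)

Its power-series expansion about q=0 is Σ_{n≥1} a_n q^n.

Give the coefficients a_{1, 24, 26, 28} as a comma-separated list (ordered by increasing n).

[q^1] μ(1)=1 ⇒ 1
n=24: 1·24 2·12 3·8 4·6 6·4 8·3 12·2 24·1  μ→[1+(-1)+(-1)+0+1+0+0+0]=0
q^26  k|26↦μ(k): 1:1 2:-1 13:-1 26:1  a_26=0
q^28  k|28↦μ(k): 28:0 14:1 7:-1 4:0 2:-1 1:1  a_28=0

1, 0, 0, 0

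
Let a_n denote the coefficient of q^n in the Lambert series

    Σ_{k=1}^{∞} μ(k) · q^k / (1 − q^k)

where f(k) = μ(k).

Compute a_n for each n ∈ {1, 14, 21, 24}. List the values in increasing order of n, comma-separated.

d|1:{1}  Σμ=1=1
q^14  k|14↦μ(k): 14:1 7:-1 2:-1 1:1  a_14=0
d|21:{21,7,3,1}  Σμ=1+(-1)+(-1)+1=0
d|24:{1,2,3,4,6,8,12,24}  Σμ=1+(-1)+(-1)+0+1+0+0+0=0

1, 0, 0, 0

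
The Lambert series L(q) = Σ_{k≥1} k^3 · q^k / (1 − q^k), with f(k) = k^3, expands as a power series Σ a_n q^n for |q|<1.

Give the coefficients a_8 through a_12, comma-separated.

n=8: 8·1 4·2 2·4 1·8  f→[512+64+8+1]=585
d|9:{9,3,1}  Σf=729+27+1=757
n=10: 1·10 2·5 5·2 10·1  f→[1+8+125+1000]=1134
q^11  k|11↦f(k): 11:1331 1:1  a_11=1332
d|12:{12,6,4,3,2,1}  Σf=1728+216+64+27+8+1=2044

585, 757, 1134, 1332, 2044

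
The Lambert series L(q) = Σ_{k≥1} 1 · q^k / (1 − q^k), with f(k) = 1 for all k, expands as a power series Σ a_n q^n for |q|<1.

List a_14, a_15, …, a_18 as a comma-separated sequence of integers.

4, 4, 5, 2, 6

n=14: 1·14 2·7 7·2 14·1  f→[1+1+1+1]=4
[q^15] f(1)=1,f(3)=1,f(5)=1,f(15)=1 ⇒ 4
q^16  k|16↦f(k): 16:1 8:1 4:1 2:1 1:1  a_16=5
[q^17] f(1)=1,f(17)=1 ⇒ 2
d|18:{18,9,6,3,2,1}  Σf=1+1+1+1+1+1=6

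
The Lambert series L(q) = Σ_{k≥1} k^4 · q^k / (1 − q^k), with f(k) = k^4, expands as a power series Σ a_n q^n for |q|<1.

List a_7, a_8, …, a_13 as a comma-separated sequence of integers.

2402, 4369, 6643, 10642, 14642, 22386, 28562

q^7  k|7↦f(k): 1:1 7:2401  a_7=2402
[q^8] f(8)=4096,f(4)=256,f(2)=16,f(1)=1 ⇒ 4369
d|9:{9,3,1}  Σf=6561+81+1=6643
[q^10] f(10)=10000,f(5)=625,f(2)=16,f(1)=1 ⇒ 10642
q^11  k|11↦f(k): 11:14641 1:1  a_11=14642
n=12: 1·12 2·6 3·4 4·3 6·2 12·1  f→[1+16+81+256+1296+20736]=22386
q^13  k|13↦f(k): 13:28561 1:1  a_13=28562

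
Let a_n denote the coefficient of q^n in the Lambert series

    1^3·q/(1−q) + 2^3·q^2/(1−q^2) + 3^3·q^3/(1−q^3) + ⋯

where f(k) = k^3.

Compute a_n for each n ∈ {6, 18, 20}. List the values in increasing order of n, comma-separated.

252, 6813, 9198

n=6: 6·1 3·2 2·3 1·6  f→[216+27+8+1]=252
d|18:{18,9,6,3,2,1}  Σf=5832+729+216+27+8+1=6813
[q^20] f(1)=1,f(2)=8,f(4)=64,f(5)=125,f(10)=1000,f(20)=8000 ⇒ 9198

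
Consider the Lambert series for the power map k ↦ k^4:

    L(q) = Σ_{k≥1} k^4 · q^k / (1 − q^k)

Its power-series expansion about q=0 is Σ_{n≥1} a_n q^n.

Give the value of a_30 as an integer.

q^30  k|30↦f(k): 1:1 2:16 3:81 5:625 6:1296 10:10000 15:50625 30:810000  a_30=872644

a_30 = 872644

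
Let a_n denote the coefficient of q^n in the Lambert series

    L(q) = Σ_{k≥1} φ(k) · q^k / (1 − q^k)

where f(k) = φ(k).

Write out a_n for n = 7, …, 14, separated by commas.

d|7:{1,7}  Σφ=1+6=7
d|8:{8,4,2,1}  Σφ=4+2+1+1=8
n=9: 1·9 3·3 9·1  φ→[1+2+6]=9
[q^10] φ(10)=4,φ(5)=4,φ(2)=1,φ(1)=1 ⇒ 10
[q^11] φ(1)=1,φ(11)=10 ⇒ 11
n=12: 1·12 2·6 3·4 4·3 6·2 12·1  φ→[1+1+2+2+2+4]=12
q^13  k|13↦φ(k): 13:12 1:1  a_13=13
q^14  k|14↦φ(k): 1:1 2:1 7:6 14:6  a_14=14

7, 8, 9, 10, 11, 12, 13, 14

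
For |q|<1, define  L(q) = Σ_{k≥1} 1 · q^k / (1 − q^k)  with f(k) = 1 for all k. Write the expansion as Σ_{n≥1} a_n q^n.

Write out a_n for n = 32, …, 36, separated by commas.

6, 4, 4, 4, 9

d|32:{32,16,8,4,2,1}  Σf=1+1+1+1+1+1=6
n=33: 1·33 3·11 11·3 33·1  f→[1+1+1+1]=4
q^34  k|34↦f(k): 1:1 2:1 17:1 34:1  a_34=4
q^35  k|35↦f(k): 35:1 7:1 5:1 1:1  a_35=4
q^36  k|36↦f(k): 36:1 18:1 12:1 9:1 6:1 4:1 3:1 2:1 1:1  a_36=9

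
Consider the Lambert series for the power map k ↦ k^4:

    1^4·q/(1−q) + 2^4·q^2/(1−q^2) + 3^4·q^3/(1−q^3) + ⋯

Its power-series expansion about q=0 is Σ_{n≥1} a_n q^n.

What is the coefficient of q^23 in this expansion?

q^23  k|23↦f(k): 23:279841 1:1  a_23=279842

a_23 = 279842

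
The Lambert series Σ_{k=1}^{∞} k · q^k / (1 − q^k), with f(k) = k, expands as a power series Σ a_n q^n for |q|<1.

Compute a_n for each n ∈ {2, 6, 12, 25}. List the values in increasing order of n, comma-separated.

n=2: 2·1 1·2  f→[2+1]=3
q^6  k|6↦f(k): 1:1 2:2 3:3 6:6  a_6=12
q^12  k|12↦f(k): 12:12 6:6 4:4 3:3 2:2 1:1  a_12=28
[q^25] f(1)=1,f(5)=5,f(25)=25 ⇒ 31

3, 12, 28, 31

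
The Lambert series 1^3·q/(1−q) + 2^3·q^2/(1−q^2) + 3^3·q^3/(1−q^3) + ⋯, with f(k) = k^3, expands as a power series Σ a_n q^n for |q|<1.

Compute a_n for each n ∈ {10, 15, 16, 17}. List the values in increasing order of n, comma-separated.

1134, 3528, 4681, 4914

[q^10] f(10)=1000,f(5)=125,f(2)=8,f(1)=1 ⇒ 1134
d|15:{15,5,3,1}  Σf=3375+125+27+1=3528
n=16: 1·16 2·8 4·4 8·2 16·1  f→[1+8+64+512+4096]=4681
[q^17] f(1)=1,f(17)=4913 ⇒ 4914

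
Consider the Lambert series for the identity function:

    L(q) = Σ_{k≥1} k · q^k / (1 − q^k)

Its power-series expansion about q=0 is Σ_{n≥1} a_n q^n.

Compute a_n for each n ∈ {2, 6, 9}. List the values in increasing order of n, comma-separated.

3, 12, 13

[q^2] f(1)=1,f(2)=2 ⇒ 3
d|6:{1,2,3,6}  Σf=1+2+3+6=12
[q^9] f(1)=1,f(3)=3,f(9)=9 ⇒ 13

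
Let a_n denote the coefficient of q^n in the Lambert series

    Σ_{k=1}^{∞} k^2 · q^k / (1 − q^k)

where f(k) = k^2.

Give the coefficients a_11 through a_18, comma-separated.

122, 210, 170, 250, 260, 341, 290, 455

n=11: 11·1 1·11  f→[121+1]=122
q^12  k|12↦f(k): 1:1 2:4 3:9 4:16 6:36 12:144  a_12=210
[q^13] f(13)=169,f(1)=1 ⇒ 170
[q^14] f(1)=1,f(2)=4,f(7)=49,f(14)=196 ⇒ 250
[q^15] f(15)=225,f(5)=25,f(3)=9,f(1)=1 ⇒ 260
q^16  k|16↦f(k): 1:1 2:4 4:16 8:64 16:256  a_16=341
d|17:{1,17}  Σf=1+289=290
[q^18] f(18)=324,f(9)=81,f(6)=36,f(3)=9,f(2)=4,f(1)=1 ⇒ 455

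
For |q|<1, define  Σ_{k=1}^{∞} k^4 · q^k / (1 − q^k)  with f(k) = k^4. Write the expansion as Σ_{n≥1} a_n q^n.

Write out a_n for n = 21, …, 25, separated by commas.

[q^21] f(21)=194481,f(7)=2401,f(3)=81,f(1)=1 ⇒ 196964
n=22: 1·22 2·11 11·2 22·1  f→[1+16+14641+234256]=248914
d|23:{23,1}  Σf=279841+1=279842
[q^24] f(24)=331776,f(12)=20736,f(8)=4096,f(6)=1296,f(4)=256,f(3)=81,f(2)=16,f(1)=1 ⇒ 358258
d|25:{1,5,25}  Σf=1+625+390625=391251

196964, 248914, 279842, 358258, 391251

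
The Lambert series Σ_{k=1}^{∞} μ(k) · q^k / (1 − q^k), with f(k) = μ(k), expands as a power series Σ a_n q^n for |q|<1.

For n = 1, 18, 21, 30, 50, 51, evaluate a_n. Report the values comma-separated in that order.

q^1  k|1↦μ(k): 1:1  a_1=1
d|18:{1,2,3,6,9,18}  Σμ=1+(-1)+(-1)+1+0+0=0
[q^21] μ(1)=1,μ(3)=-1,μ(7)=-1,μ(21)=1 ⇒ 0
[q^30] μ(1)=1,μ(2)=-1,μ(3)=-1,μ(5)=-1,μ(6)=1,μ(10)=1,μ(15)=1,μ(30)=-1 ⇒ 0
n=50: 1·50 2·25 5·10 10·5 25·2 50·1  μ→[1+(-1)+(-1)+1+0+0]=0
q^51  k|51↦μ(k): 51:1 17:-1 3:-1 1:1  a_51=0

1, 0, 0, 0, 0, 0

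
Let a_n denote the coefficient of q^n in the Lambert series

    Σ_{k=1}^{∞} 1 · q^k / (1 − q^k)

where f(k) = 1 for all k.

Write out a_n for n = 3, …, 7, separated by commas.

2, 3, 2, 4, 2

d|3:{3,1}  Σf=1+1=2
d|4:{1,2,4}  Σf=1+1+1=3
d|5:{5,1}  Σf=1+1=2
n=6: 1·6 2·3 3·2 6·1  f→[1+1+1+1]=4
[q^7] f(7)=1,f(1)=1 ⇒ 2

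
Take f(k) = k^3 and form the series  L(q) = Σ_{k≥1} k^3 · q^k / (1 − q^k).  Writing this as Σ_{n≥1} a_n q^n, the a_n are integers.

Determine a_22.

[q^22] f(1)=1,f(2)=8,f(11)=1331,f(22)=10648 ⇒ 11988

a_22 = 11988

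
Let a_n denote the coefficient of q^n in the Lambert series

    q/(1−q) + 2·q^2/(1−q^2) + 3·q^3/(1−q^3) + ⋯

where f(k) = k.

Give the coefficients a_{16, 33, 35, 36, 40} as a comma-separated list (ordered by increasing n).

q^16  k|16↦f(k): 1:1 2:2 4:4 8:8 16:16  a_16=31
n=33: 1·33 3·11 11·3 33·1  f→[1+3+11+33]=48
[q^35] f(1)=1,f(5)=5,f(7)=7,f(35)=35 ⇒ 48
n=36: 36·1 18·2 12·3 9·4 6·6 4·9 3·12 2·18 1·36  f→[36+18+12+9+6+4+3+2+1]=91
[q^40] f(40)=40,f(20)=20,f(10)=10,f(8)=8,f(5)=5,f(4)=4,f(2)=2,f(1)=1 ⇒ 90

31, 48, 48, 91, 90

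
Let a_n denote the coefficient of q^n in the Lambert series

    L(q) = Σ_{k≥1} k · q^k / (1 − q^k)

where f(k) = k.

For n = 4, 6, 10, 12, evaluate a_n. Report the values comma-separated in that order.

7, 12, 18, 28

q^4  k|4↦f(k): 4:4 2:2 1:1  a_4=7
d|6:{6,3,2,1}  Σf=6+3+2+1=12
d|10:{1,2,5,10}  Σf=1+2+5+10=18
d|12:{12,6,4,3,2,1}  Σf=12+6+4+3+2+1=28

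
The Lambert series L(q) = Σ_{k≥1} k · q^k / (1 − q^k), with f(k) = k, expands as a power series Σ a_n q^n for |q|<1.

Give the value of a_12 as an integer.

n=12: 12·1 6·2 4·3 3·4 2·6 1·12  f→[12+6+4+3+2+1]=28

a_12 = 28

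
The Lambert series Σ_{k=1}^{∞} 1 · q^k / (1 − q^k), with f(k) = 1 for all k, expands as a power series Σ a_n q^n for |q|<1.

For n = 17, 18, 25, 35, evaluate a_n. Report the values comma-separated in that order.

q^17  k|17↦f(k): 17:1 1:1  a_17=2
d|18:{18,9,6,3,2,1}  Σf=1+1+1+1+1+1=6
[q^25] f(25)=1,f(5)=1,f(1)=1 ⇒ 3
q^35  k|35↦f(k): 35:1 7:1 5:1 1:1  a_35=4

2, 6, 3, 4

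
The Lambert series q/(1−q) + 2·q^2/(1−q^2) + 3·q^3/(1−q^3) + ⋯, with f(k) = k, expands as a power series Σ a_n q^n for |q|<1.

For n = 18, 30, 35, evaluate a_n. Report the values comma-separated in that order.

39, 72, 48

d|18:{1,2,3,6,9,18}  Σf=1+2+3+6+9+18=39
q^30  k|30↦f(k): 1:1 2:2 3:3 5:5 6:6 10:10 15:15 30:30  a_30=72
[q^35] f(1)=1,f(5)=5,f(7)=7,f(35)=35 ⇒ 48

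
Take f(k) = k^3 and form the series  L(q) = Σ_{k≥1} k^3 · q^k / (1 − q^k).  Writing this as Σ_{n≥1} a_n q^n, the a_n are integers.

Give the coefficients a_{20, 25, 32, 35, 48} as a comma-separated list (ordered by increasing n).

n=20: 1·20 2·10 4·5 5·4 10·2 20·1  f→[1+8+64+125+1000+8000]=9198
q^25  k|25↦f(k): 25:15625 5:125 1:1  a_25=15751
n=32: 1·32 2·16 4·8 8·4 16·2 32·1  f→[1+8+64+512+4096+32768]=37449
[q^35] f(1)=1,f(5)=125,f(7)=343,f(35)=42875 ⇒ 43344
q^48  k|48↦f(k): 48:110592 24:13824 16:4096 12:1728 8:512 6:216 4:64 3:27 2:8 1:1  a_48=131068

9198, 15751, 37449, 43344, 131068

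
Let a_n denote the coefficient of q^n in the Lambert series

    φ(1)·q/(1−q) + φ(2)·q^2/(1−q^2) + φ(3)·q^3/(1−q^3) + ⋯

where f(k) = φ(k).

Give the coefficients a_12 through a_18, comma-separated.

[q^12] φ(12)=4,φ(6)=2,φ(4)=2,φ(3)=2,φ(2)=1,φ(1)=1 ⇒ 12
[q^13] φ(1)=1,φ(13)=12 ⇒ 13
n=14: 14·1 7·2 2·7 1·14  φ→[6+6+1+1]=14
[q^15] φ(1)=1,φ(3)=2,φ(5)=4,φ(15)=8 ⇒ 15
d|16:{16,8,4,2,1}  Σφ=8+4+2+1+1=16
d|17:{1,17}  Σφ=1+16=17
[q^18] φ(18)=6,φ(9)=6,φ(6)=2,φ(3)=2,φ(2)=1,φ(1)=1 ⇒ 18

12, 13, 14, 15, 16, 17, 18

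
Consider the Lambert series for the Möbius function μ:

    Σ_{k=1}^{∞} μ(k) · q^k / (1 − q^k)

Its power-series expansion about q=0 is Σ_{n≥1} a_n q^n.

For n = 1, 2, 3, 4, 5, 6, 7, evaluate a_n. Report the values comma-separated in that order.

1, 0, 0, 0, 0, 0, 0

[q^1] μ(1)=1 ⇒ 1
d|2:{2,1}  Σμ=(-1)+1=0
q^3  k|3↦μ(k): 1:1 3:-1  a_3=0
[q^4] μ(1)=1,μ(2)=-1,μ(4)=0 ⇒ 0
d|5:{1,5}  Σμ=1+(-1)=0
[q^6] μ(1)=1,μ(2)=-1,μ(3)=-1,μ(6)=1 ⇒ 0
n=7: 1·7 7·1  μ→[1+(-1)]=0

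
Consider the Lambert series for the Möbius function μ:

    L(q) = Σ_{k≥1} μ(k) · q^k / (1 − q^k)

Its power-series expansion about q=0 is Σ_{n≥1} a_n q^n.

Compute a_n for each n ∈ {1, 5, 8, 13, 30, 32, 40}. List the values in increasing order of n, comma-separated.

1, 0, 0, 0, 0, 0, 0

q^1  k|1↦μ(k): 1:1  a_1=1
q^5  k|5↦μ(k): 1:1 5:-1  a_5=0
d|8:{8,4,2,1}  Σμ=0+0+(-1)+1=0
[q^13] μ(1)=1,μ(13)=-1 ⇒ 0
n=30: 1·30 2·15 3·10 5·6 6·5 10·3 15·2 30·1  μ→[1+(-1)+(-1)+(-1)+1+1+1+(-1)]=0
q^32  k|32↦μ(k): 1:1 2:-1 4:0 8:0 16:0 32:0  a_32=0
[q^40] μ(40)=0,μ(20)=0,μ(10)=1,μ(8)=0,μ(5)=-1,μ(4)=0,μ(2)=-1,μ(1)=1 ⇒ 0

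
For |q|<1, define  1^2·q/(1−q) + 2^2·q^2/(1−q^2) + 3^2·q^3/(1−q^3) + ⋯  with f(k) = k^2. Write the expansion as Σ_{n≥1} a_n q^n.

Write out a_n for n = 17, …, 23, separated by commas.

n=17: 1·17 17·1  f→[1+289]=290
d|18:{18,9,6,3,2,1}  Σf=324+81+36+9+4+1=455
n=19: 19·1 1·19  f→[361+1]=362
q^20  k|20↦f(k): 1:1 2:4 4:16 5:25 10:100 20:400  a_20=546
q^21  k|21↦f(k): 21:441 7:49 3:9 1:1  a_21=500
d|22:{1,2,11,22}  Σf=1+4+121+484=610
d|23:{23,1}  Σf=529+1=530

290, 455, 362, 546, 500, 610, 530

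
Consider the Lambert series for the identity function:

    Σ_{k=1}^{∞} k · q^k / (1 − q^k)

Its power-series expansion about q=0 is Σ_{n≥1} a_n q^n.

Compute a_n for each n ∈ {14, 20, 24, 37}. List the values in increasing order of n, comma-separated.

[q^14] f(14)=14,f(7)=7,f(2)=2,f(1)=1 ⇒ 24
d|20:{20,10,5,4,2,1}  Σf=20+10+5+4+2+1=42
n=24: 24·1 12·2 8·3 6·4 4·6 3·8 2·12 1·24  f→[24+12+8+6+4+3+2+1]=60
n=37: 1·37 37·1  f→[1+37]=38

24, 42, 60, 38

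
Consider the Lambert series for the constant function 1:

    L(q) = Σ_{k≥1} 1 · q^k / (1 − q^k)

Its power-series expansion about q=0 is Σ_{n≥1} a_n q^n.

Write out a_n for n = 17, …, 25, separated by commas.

2, 6, 2, 6, 4, 4, 2, 8, 3

q^17  k|17↦f(k): 17:1 1:1  a_17=2
q^18  k|18↦f(k): 1:1 2:1 3:1 6:1 9:1 18:1  a_18=6
q^19  k|19↦f(k): 19:1 1:1  a_19=2
d|20:{20,10,5,4,2,1}  Σf=1+1+1+1+1+1=6
[q^21] f(1)=1,f(3)=1,f(7)=1,f(21)=1 ⇒ 4
q^22  k|22↦f(k): 1:1 2:1 11:1 22:1  a_22=4
n=23: 23·1 1·23  f→[1+1]=2
q^24  k|24↦f(k): 24:1 12:1 8:1 6:1 4:1 3:1 2:1 1:1  a_24=8
n=25: 25·1 5·5 1·25  f→[1+1+1]=3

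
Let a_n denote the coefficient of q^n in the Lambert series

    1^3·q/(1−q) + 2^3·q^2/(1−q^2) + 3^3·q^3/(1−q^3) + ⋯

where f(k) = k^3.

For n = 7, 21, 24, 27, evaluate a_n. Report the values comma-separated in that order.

344, 9632, 16380, 20440

d|7:{1,7}  Σf=1+343=344
n=21: 1·21 3·7 7·3 21·1  f→[1+27+343+9261]=9632
[q^24] f(24)=13824,f(12)=1728,f(8)=512,f(6)=216,f(4)=64,f(3)=27,f(2)=8,f(1)=1 ⇒ 16380
d|27:{27,9,3,1}  Σf=19683+729+27+1=20440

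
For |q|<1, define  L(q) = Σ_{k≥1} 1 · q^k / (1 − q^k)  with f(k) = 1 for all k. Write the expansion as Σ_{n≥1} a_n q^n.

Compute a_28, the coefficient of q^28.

a_28 = 6

n=28: 1·28 2·14 4·7 7·4 14·2 28·1  f→[1+1+1+1+1+1]=6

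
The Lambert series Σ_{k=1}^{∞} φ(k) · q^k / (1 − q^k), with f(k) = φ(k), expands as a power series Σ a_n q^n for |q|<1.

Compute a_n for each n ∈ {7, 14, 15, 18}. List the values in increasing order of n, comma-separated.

n=7: 7·1 1·7  φ→[6+1]=7
d|14:{1,2,7,14}  Σφ=1+1+6+6=14
d|15:{1,3,5,15}  Σφ=1+2+4+8=15
n=18: 18·1 9·2 6·3 3·6 2·9 1·18  φ→[6+6+2+2+1+1]=18

7, 14, 15, 18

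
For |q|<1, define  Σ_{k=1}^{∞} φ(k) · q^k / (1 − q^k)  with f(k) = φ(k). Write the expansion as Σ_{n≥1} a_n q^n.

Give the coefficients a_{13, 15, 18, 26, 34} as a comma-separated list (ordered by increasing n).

n=13: 1·13 13·1  φ→[1+12]=13
[q^15] φ(1)=1,φ(3)=2,φ(5)=4,φ(15)=8 ⇒ 15
n=18: 18·1 9·2 6·3 3·6 2·9 1·18  φ→[6+6+2+2+1+1]=18
d|26:{1,2,13,26}  Σφ=1+1+12+12=26
d|34:{34,17,2,1}  Σφ=16+16+1+1=34

13, 15, 18, 26, 34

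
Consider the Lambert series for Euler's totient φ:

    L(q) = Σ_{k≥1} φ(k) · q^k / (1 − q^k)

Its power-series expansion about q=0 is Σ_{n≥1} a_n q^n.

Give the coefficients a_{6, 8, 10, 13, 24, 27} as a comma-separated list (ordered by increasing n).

n=6: 6·1 3·2 2·3 1·6  φ→[2+2+1+1]=6
q^8  k|8↦φ(k): 1:1 2:1 4:2 8:4  a_8=8
n=10: 1·10 2·5 5·2 10·1  φ→[1+1+4+4]=10
q^13  k|13↦φ(k): 1:1 13:12  a_13=13
q^24  k|24↦φ(k): 1:1 2:1 3:2 4:2 6:2 8:4 12:4 24:8  a_24=24
q^27  k|27↦φ(k): 1:1 3:2 9:6 27:18  a_27=27

6, 8, 10, 13, 24, 27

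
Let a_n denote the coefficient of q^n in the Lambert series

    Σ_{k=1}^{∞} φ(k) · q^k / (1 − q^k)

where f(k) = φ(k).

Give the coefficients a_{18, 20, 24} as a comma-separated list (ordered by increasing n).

[q^18] φ(1)=1,φ(2)=1,φ(3)=2,φ(6)=2,φ(9)=6,φ(18)=6 ⇒ 18
n=20: 20·1 10·2 5·4 4·5 2·10 1·20  φ→[8+4+4+2+1+1]=20
d|24:{24,12,8,6,4,3,2,1}  Σφ=8+4+4+2+2+2+1+1=24

18, 20, 24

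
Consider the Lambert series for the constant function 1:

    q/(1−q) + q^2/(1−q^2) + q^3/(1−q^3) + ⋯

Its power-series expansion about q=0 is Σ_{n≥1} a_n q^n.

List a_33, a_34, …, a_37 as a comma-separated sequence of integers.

q^33  k|33↦f(k): 1:1 3:1 11:1 33:1  a_33=4
[q^34] f(1)=1,f(2)=1,f(17)=1,f(34)=1 ⇒ 4
d|35:{35,7,5,1}  Σf=1+1+1+1=4
d|36:{1,2,3,4,6,9,12,18,36}  Σf=1+1+1+1+1+1+1+1+1=9
q^37  k|37↦f(k): 1:1 37:1  a_37=2

4, 4, 4, 9, 2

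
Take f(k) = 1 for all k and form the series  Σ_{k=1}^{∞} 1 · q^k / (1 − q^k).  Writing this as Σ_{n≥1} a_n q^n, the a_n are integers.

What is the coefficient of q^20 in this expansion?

a_20 = 6

[q^20] f(20)=1,f(10)=1,f(5)=1,f(4)=1,f(2)=1,f(1)=1 ⇒ 6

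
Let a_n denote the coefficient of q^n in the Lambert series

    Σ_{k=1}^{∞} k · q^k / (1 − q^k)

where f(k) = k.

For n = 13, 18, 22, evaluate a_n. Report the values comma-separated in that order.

n=13: 13·1 1·13  f→[13+1]=14
q^18  k|18↦f(k): 1:1 2:2 3:3 6:6 9:9 18:18  a_18=39
d|22:{1,2,11,22}  Σf=1+2+11+22=36

14, 39, 36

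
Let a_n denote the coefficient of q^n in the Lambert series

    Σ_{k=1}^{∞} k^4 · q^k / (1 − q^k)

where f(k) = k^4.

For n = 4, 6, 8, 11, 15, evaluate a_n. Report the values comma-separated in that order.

n=4: 4·1 2·2 1·4  f→[256+16+1]=273
n=6: 1·6 2·3 3·2 6·1  f→[1+16+81+1296]=1394
d|8:{8,4,2,1}  Σf=4096+256+16+1=4369
[q^11] f(1)=1,f(11)=14641 ⇒ 14642
n=15: 15·1 5·3 3·5 1·15  f→[50625+625+81+1]=51332

273, 1394, 4369, 14642, 51332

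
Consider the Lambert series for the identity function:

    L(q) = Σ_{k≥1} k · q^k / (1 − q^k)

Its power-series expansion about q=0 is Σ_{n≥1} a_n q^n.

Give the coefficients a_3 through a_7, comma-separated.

4, 7, 6, 12, 8

q^3  k|3↦f(k): 1:1 3:3  a_3=4
q^4  k|4↦f(k): 4:4 2:2 1:1  a_4=7
d|5:{5,1}  Σf=5+1=6
n=6: 1·6 2·3 3·2 6·1  f→[1+2+3+6]=12
[q^7] f(1)=1,f(7)=7 ⇒ 8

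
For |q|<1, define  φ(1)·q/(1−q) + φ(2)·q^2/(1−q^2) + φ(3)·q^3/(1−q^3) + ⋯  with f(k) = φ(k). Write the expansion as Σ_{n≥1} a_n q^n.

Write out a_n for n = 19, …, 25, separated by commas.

n=19: 19·1 1·19  φ→[18+1]=19
n=20: 20·1 10·2 5·4 4·5 2·10 1·20  φ→[8+4+4+2+1+1]=20
q^21  k|21↦φ(k): 1:1 3:2 7:6 21:12  a_21=21
q^22  k|22↦φ(k): 1:1 2:1 11:10 22:10  a_22=22
n=23: 1·23 23·1  φ→[1+22]=23
d|24:{1,2,3,4,6,8,12,24}  Σφ=1+1+2+2+2+4+4+8=24
n=25: 25·1 5·5 1·25  φ→[20+4+1]=25

19, 20, 21, 22, 23, 24, 25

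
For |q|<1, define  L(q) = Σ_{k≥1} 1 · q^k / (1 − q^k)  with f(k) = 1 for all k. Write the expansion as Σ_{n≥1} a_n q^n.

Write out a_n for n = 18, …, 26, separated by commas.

q^18  k|18↦f(k): 18:1 9:1 6:1 3:1 2:1 1:1  a_18=6
n=19: 19·1 1·19  f→[1+1]=2
[q^20] f(1)=1,f(2)=1,f(4)=1,f(5)=1,f(10)=1,f(20)=1 ⇒ 6
d|21:{21,7,3,1}  Σf=1+1+1+1=4
d|22:{1,2,11,22}  Σf=1+1+1+1=4
[q^23] f(23)=1,f(1)=1 ⇒ 2
q^24  k|24↦f(k): 1:1 2:1 3:1 4:1 6:1 8:1 12:1 24:1  a_24=8
n=25: 1·25 5·5 25·1  f→[1+1+1]=3
[q^26] f(1)=1,f(2)=1,f(13)=1,f(26)=1 ⇒ 4

6, 2, 6, 4, 4, 2, 8, 3, 4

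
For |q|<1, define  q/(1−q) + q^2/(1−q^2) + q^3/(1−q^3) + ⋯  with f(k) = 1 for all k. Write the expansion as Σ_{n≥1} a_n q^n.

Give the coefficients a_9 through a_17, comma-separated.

q^9  k|9↦f(k): 9:1 3:1 1:1  a_9=3
n=10: 10·1 5·2 2·5 1·10  f→[1+1+1+1]=4
q^11  k|11↦f(k): 1:1 11:1  a_11=2
q^12  k|12↦f(k): 12:1 6:1 4:1 3:1 2:1 1:1  a_12=6
q^13  k|13↦f(k): 1:1 13:1  a_13=2
[q^14] f(14)=1,f(7)=1,f(2)=1,f(1)=1 ⇒ 4
n=15: 1·15 3·5 5·3 15·1  f→[1+1+1+1]=4
n=16: 16·1 8·2 4·4 2·8 1·16  f→[1+1+1+1+1]=5
[q^17] f(17)=1,f(1)=1 ⇒ 2

3, 4, 2, 6, 2, 4, 4, 5, 2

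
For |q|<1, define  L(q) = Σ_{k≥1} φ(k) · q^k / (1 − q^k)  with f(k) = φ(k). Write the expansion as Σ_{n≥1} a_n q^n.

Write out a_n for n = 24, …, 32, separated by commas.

q^24  k|24↦φ(k): 1:1 2:1 3:2 4:2 6:2 8:4 12:4 24:8  a_24=24
q^25  k|25↦φ(k): 1:1 5:4 25:20  a_25=25
d|26:{1,2,13,26}  Σφ=1+1+12+12=26
n=27: 1·27 3·9 9·3 27·1  φ→[1+2+6+18]=27
q^28  k|28↦φ(k): 28:12 14:6 7:6 4:2 2:1 1:1  a_28=28
d|29:{1,29}  Σφ=1+28=29
[q^30] φ(1)=1,φ(2)=1,φ(3)=2,φ(5)=4,φ(6)=2,φ(10)=4,φ(15)=8,φ(30)=8 ⇒ 30
d|31:{1,31}  Σφ=1+30=31
[q^32] φ(1)=1,φ(2)=1,φ(4)=2,φ(8)=4,φ(16)=8,φ(32)=16 ⇒ 32

24, 25, 26, 27, 28, 29, 30, 31, 32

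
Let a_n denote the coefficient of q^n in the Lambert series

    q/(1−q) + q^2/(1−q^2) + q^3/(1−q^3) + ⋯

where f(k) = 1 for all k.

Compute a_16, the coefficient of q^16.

q^16  k|16↦f(k): 1:1 2:1 4:1 8:1 16:1  a_16=5

a_16 = 5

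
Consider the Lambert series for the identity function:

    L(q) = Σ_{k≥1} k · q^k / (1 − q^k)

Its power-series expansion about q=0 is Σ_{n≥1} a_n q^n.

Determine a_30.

a_30 = 72

d|30:{1,2,3,5,6,10,15,30}  Σf=1+2+3+5+6+10+15+30=72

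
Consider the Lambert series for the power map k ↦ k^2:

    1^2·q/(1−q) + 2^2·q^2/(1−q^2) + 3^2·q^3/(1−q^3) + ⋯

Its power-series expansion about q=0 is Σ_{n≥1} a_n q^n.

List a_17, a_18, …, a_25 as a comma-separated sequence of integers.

290, 455, 362, 546, 500, 610, 530, 850, 651

[q^17] f(1)=1,f(17)=289 ⇒ 290
q^18  k|18↦f(k): 18:324 9:81 6:36 3:9 2:4 1:1  a_18=455
n=19: 1·19 19·1  f→[1+361]=362
n=20: 20·1 10·2 5·4 4·5 2·10 1·20  f→[400+100+25+16+4+1]=546
n=21: 1·21 3·7 7·3 21·1  f→[1+9+49+441]=500
d|22:{1,2,11,22}  Σf=1+4+121+484=610
[q^23] f(23)=529,f(1)=1 ⇒ 530
q^24  k|24↦f(k): 1:1 2:4 3:9 4:16 6:36 8:64 12:144 24:576  a_24=850
[q^25] f(1)=1,f(5)=25,f(25)=625 ⇒ 651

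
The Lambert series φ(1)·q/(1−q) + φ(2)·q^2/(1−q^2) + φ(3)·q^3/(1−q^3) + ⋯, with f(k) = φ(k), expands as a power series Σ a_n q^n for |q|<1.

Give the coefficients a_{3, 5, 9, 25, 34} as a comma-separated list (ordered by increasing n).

[q^3] φ(3)=2,φ(1)=1 ⇒ 3
q^5  k|5↦φ(k): 5:4 1:1  a_5=5
n=9: 1·9 3·3 9·1  φ→[1+2+6]=9
n=25: 25·1 5·5 1·25  φ→[20+4+1]=25
d|34:{1,2,17,34}  Σφ=1+1+16+16=34

3, 5, 9, 25, 34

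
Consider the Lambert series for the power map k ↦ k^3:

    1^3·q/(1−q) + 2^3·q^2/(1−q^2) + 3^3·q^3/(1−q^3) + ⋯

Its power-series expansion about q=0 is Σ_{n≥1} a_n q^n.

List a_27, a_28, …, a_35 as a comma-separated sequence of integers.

d|27:{1,3,9,27}  Σf=1+27+729+19683=20440
n=28: 28·1 14·2 7·4 4·7 2·14 1·28  f→[21952+2744+343+64+8+1]=25112
[q^29] f(1)=1,f(29)=24389 ⇒ 24390
q^30  k|30↦f(k): 1:1 2:8 3:27 5:125 6:216 10:1000 15:3375 30:27000  a_30=31752
[q^31] f(31)=29791,f(1)=1 ⇒ 29792
n=32: 32·1 16·2 8·4 4·8 2·16 1·32  f→[32768+4096+512+64+8+1]=37449
d|33:{33,11,3,1}  Σf=35937+1331+27+1=37296
[q^34] f(1)=1,f(2)=8,f(17)=4913,f(34)=39304 ⇒ 44226
d|35:{35,7,5,1}  Σf=42875+343+125+1=43344

20440, 25112, 24390, 31752, 29792, 37449, 37296, 44226, 43344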